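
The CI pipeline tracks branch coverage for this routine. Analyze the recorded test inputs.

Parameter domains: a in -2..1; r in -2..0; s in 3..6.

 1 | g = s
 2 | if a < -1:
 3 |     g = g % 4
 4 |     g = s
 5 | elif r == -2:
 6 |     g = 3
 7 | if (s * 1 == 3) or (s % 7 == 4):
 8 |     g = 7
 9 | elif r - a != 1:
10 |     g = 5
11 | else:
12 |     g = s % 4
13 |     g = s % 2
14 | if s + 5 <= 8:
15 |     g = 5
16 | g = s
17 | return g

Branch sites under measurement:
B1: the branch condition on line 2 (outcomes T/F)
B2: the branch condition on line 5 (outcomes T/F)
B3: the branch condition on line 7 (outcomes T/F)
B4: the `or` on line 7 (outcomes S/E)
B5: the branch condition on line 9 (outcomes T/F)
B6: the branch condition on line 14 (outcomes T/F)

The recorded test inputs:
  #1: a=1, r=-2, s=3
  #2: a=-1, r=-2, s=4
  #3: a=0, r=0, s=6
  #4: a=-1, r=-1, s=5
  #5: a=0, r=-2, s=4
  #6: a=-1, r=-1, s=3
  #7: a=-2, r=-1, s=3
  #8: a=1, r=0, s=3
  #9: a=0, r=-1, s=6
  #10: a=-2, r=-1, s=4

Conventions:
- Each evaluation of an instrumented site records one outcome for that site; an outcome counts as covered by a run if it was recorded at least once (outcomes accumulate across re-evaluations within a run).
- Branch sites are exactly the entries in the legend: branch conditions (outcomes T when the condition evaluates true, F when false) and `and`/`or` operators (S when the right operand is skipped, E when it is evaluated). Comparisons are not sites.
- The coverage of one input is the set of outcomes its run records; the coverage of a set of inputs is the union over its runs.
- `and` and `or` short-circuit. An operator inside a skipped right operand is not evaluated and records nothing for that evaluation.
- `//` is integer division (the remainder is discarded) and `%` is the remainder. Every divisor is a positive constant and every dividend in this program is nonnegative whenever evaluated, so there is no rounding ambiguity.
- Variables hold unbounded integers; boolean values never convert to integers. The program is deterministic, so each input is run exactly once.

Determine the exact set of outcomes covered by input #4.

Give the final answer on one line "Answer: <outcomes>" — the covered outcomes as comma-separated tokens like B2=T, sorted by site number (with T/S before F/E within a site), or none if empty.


Tracing the run of input #4 (a=-1, r=-1, s=5):
  B1->F, B2->F, B4->E, B3->F, B5->T, B6->F
distinct outcomes covered: B1=F, B2=F, B3=F, B4=E, B5=T, B6=F
Answer: B1=F, B2=F, B3=F, B4=E, B5=T, B6=F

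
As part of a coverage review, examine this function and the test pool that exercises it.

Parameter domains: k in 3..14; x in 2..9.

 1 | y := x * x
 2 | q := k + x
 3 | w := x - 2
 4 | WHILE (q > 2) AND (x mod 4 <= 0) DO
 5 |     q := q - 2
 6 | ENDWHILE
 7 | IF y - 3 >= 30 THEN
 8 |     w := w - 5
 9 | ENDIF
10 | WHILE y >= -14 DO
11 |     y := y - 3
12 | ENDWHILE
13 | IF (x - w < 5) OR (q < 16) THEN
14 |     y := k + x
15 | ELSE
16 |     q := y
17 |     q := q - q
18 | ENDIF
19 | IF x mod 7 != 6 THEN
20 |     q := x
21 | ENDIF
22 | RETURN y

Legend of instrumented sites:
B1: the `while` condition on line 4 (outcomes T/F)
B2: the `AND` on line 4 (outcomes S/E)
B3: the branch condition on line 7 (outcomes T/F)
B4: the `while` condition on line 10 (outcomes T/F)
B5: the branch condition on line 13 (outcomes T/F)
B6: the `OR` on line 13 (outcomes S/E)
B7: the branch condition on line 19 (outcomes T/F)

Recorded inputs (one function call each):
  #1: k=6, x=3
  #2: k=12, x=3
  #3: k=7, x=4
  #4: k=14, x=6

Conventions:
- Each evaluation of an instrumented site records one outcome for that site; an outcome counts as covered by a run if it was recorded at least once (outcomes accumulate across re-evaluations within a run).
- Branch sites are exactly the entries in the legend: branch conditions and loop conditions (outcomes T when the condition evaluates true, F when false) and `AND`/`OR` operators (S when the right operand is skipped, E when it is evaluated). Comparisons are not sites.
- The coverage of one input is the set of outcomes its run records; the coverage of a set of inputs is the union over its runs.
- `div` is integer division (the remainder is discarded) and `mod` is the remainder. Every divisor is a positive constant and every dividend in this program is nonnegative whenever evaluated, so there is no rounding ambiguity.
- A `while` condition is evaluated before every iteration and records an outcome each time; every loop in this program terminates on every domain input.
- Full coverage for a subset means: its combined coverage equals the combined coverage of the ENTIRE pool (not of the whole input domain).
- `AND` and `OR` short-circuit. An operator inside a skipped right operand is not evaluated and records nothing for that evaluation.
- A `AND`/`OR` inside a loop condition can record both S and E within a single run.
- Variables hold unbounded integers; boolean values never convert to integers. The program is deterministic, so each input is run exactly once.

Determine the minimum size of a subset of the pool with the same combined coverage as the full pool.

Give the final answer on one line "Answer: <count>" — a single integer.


input #1 (k=6, x=3): events B2->E, B1->F, B3->F, B4->T, B4->T, B4->T, B4->T, B4->T, B4->T, B4->T, B4->T, B4->F, B6->S, B5->T, ...; covers B1=F, B2=E, B3=F, B4=T, B4=F, B5=T, B6=S, B7=T
input #2 (k=12, x=3): events B2->E, B1->F, B3->F, B4->T, B4->T, B4->T, B4->T, B4->T, B4->T, B4->T, B4->T, B4->F, B6->S, B5->T, ...; covers B1=F, B2=E, B3=F, B4=T, B4=F, B5=T, B6=S, B7=T
input #3 (k=7, x=4): events B2->E, B1->T, B2->E, B1->T, B2->E, B1->T, B2->E, B1->T, B2->E, B1->T, B2->S, B1->F, B3->F, B4->T, ...; covers B1=T, B1=F, B2=S, B2=E, B3=F, B4=T, B4=F, B5=T, B6=S, B7=T
input #4 (k=14, x=6): events B2->E, B1->F, B3->T, B4->T, B4->T, B4->T, B4->T, B4->T, B4->T, B4->T, B4->T, B4->T, B4->T, B4->T, ...; covers B1=F, B2=E, B3=T, B4=T, B4=F, B5=F, B6=E, B7=F
together the pool reaches 14 outcomes: B1=T, B1=F, B2=S, B2=E, B3=T, B3=F, B4=T, B4=F, B5=T, B5=F, B6=S, B6=E, B7=T, B7=F
every size-1 subset falls short of the 14 outcomes (best: 10/14)
at size 2, {3, 4} reaches all 14 outcomes; every lexicographically earlier size-2 subset fails
Answer: 2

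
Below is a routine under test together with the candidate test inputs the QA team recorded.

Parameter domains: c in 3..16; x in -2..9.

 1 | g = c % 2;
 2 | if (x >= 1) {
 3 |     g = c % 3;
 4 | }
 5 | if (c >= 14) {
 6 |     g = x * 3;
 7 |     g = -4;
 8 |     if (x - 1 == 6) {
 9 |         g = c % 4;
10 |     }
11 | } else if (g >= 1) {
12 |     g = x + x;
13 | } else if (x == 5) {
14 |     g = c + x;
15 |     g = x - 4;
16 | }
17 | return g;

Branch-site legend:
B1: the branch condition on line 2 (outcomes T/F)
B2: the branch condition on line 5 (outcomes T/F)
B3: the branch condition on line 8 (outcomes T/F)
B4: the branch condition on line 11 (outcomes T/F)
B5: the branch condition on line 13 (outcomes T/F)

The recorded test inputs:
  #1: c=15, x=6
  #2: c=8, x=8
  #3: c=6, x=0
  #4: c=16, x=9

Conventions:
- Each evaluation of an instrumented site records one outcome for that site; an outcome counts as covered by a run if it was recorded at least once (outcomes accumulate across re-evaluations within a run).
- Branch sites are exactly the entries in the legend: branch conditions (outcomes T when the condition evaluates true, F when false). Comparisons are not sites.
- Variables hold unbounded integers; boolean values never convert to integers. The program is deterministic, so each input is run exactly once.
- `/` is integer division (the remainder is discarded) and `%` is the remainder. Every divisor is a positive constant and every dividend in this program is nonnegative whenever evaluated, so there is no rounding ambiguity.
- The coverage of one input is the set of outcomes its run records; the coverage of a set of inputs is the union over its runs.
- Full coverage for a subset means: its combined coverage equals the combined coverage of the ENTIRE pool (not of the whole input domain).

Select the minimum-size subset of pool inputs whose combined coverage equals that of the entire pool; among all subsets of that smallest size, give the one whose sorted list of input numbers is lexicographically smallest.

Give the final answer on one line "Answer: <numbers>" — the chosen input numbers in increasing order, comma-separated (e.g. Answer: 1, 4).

#1 (c=15, x=6) -> B1->T, B2->T, B3->F; covered: B1=T, B2=T, B3=F
#2 (c=8, x=8) -> B1->T, B2->F, B4->T; covered: B1=T, B2=F, B4=T
#3 (c=6, x=0) -> B1->F, B2->F, B4->F, B5->F; covered: B1=F, B2=F, B4=F, B5=F
#4 (c=16, x=9) -> B1->T, B2->T, B3->F; covered: B1=T, B2=T, B3=F
union over all inputs: B1=T, B1=F, B2=T, B2=F, B3=F, B4=T, B4=F, B5=F (8 outcomes)
size 1 is not enough: best union over all size-1 subsets is 4/8
size 2 is not enough: best union over all size-2 subsets is 7/8
inputs {1, 2, 3} (size 3) cover everything; no size-3 subset with a lexicographically smaller index list covers all 8

Answer: 1, 2, 3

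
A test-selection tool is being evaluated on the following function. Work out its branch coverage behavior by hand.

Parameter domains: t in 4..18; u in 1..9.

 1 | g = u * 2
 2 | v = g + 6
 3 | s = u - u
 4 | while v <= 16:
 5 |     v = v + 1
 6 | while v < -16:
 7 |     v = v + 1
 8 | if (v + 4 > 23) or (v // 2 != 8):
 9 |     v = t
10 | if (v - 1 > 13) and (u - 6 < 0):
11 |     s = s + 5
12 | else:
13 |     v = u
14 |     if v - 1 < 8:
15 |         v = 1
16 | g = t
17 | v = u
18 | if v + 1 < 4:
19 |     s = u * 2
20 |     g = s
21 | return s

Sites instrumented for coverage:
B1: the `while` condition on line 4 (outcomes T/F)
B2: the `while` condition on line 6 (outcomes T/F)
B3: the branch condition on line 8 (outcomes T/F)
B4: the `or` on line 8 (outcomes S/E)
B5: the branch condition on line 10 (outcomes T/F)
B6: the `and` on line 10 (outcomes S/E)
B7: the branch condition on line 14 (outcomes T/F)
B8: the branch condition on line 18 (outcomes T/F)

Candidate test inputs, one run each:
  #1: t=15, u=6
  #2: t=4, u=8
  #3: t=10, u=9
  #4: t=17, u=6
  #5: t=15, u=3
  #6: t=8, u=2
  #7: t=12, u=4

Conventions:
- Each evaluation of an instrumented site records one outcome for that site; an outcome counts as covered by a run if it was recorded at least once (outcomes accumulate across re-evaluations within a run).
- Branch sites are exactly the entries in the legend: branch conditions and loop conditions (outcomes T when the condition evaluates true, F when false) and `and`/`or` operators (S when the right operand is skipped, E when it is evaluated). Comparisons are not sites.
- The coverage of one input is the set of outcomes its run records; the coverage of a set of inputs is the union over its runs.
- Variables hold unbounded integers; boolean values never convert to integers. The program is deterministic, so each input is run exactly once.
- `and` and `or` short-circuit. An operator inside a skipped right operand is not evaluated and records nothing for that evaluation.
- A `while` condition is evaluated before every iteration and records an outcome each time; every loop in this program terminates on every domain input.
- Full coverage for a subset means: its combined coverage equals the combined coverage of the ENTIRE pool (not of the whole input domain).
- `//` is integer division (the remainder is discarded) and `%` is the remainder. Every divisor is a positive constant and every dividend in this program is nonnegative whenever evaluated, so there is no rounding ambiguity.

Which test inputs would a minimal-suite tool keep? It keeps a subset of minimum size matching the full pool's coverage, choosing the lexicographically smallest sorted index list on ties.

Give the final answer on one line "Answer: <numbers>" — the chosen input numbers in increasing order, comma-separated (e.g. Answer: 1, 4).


input #1 (t=15, u=6): covers B1=F, B2=F, B3=T, B4=E, B5=F, B6=E, B7=T, B8=F
input #2 (t=4, u=8): covers B1=F, B2=F, B3=T, B4=S, B5=F, B6=S, B7=T, B8=F
input #3 (t=10, u=9): covers B1=F, B2=F, B3=T, B4=S, B5=F, B6=S, B7=F, B8=F
input #4 (t=17, u=6): covers B1=F, B2=F, B3=T, B4=E, B5=F, B6=E, B7=T, B8=F
input #5 (t=15, u=3): covers B1=T, B1=F, B2=F, B3=F, B4=E, B5=T, B6=E, B8=F
input #6 (t=8, u=2): covers B1=T, B1=F, B2=F, B3=F, B4=E, B5=T, B6=E, B8=T
input #7 (t=12, u=4): covers B1=T, B1=F, B2=F, B3=F, B4=E, B5=T, B6=E, B8=F
the full pool covers 15 outcomes: B1=T, B1=F, B2=F, B3=T, B3=F, B4=S, B4=E, B5=T, B5=F, B6=S, B6=E, B7=T, B7=F, B8=T, B8=F
no size-1 subset reaches all 15 outcomes (best union: 8/15)
no size-2 subset reaches all 15 outcomes (best union: 14/15)
inputs {1, 3, 6} (size 3) cover everything; no size-3 subset with a lexicographically smaller index list covers all 15
Answer: 1, 3, 6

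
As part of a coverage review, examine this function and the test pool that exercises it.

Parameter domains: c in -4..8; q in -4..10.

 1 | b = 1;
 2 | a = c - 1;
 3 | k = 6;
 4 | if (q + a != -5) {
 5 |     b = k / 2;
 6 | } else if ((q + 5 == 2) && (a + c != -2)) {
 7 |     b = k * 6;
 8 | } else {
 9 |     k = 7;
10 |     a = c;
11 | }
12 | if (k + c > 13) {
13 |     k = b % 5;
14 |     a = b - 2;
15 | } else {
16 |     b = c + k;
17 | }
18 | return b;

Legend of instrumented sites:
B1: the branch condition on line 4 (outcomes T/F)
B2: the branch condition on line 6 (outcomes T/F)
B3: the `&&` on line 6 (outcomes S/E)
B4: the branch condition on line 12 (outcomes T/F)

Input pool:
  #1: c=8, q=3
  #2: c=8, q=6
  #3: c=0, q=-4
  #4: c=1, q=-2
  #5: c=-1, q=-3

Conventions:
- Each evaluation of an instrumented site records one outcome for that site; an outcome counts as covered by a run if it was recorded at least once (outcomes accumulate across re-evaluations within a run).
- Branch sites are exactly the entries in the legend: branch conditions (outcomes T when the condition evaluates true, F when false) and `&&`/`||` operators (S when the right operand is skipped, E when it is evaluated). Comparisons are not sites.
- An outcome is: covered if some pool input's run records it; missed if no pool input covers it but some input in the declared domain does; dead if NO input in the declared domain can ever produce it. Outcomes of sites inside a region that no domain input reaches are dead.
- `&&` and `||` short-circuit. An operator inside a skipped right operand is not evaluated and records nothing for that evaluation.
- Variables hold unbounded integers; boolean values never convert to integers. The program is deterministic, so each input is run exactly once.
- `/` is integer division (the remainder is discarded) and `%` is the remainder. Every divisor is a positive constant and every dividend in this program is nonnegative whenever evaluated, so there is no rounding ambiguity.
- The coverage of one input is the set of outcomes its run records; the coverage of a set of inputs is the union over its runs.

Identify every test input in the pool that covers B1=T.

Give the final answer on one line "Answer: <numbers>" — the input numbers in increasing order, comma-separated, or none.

input #1 (c=8, q=3): covers B1=T
input #2 (c=8, q=6): covers B1=T
input #3 (c=0, q=-4): misses B1=T
input #4 (c=1, q=-2): covers B1=T
input #5 (c=-1, q=-3): misses B1=T

Answer: 1, 2, 4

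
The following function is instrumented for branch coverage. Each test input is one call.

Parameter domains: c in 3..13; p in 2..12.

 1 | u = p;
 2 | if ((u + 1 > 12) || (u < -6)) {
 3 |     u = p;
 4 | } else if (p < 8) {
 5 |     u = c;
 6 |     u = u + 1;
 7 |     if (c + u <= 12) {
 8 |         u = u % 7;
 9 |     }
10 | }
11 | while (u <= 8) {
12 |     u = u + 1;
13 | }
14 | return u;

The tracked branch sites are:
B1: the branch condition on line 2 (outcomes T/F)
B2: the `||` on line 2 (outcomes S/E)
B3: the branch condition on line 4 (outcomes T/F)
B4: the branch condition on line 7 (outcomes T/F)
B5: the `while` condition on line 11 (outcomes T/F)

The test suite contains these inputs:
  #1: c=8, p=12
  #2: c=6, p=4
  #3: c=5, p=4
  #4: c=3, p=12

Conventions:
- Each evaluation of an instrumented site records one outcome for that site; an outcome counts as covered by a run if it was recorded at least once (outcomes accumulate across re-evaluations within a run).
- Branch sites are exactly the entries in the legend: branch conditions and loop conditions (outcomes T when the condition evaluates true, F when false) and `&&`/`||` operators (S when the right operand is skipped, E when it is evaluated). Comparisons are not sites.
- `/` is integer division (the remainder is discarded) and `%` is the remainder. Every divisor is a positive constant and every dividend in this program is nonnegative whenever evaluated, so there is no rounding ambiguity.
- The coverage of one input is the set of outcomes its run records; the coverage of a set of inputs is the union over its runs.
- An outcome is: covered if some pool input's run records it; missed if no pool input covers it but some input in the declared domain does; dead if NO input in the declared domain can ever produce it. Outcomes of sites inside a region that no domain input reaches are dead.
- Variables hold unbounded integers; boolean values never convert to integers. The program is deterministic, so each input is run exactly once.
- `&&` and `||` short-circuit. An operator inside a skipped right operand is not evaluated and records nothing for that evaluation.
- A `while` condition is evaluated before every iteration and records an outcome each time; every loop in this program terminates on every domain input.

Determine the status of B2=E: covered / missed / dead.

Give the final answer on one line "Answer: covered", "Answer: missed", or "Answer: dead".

B2=E is recorded by pool input(s) 2, 3 -> covered

Answer: covered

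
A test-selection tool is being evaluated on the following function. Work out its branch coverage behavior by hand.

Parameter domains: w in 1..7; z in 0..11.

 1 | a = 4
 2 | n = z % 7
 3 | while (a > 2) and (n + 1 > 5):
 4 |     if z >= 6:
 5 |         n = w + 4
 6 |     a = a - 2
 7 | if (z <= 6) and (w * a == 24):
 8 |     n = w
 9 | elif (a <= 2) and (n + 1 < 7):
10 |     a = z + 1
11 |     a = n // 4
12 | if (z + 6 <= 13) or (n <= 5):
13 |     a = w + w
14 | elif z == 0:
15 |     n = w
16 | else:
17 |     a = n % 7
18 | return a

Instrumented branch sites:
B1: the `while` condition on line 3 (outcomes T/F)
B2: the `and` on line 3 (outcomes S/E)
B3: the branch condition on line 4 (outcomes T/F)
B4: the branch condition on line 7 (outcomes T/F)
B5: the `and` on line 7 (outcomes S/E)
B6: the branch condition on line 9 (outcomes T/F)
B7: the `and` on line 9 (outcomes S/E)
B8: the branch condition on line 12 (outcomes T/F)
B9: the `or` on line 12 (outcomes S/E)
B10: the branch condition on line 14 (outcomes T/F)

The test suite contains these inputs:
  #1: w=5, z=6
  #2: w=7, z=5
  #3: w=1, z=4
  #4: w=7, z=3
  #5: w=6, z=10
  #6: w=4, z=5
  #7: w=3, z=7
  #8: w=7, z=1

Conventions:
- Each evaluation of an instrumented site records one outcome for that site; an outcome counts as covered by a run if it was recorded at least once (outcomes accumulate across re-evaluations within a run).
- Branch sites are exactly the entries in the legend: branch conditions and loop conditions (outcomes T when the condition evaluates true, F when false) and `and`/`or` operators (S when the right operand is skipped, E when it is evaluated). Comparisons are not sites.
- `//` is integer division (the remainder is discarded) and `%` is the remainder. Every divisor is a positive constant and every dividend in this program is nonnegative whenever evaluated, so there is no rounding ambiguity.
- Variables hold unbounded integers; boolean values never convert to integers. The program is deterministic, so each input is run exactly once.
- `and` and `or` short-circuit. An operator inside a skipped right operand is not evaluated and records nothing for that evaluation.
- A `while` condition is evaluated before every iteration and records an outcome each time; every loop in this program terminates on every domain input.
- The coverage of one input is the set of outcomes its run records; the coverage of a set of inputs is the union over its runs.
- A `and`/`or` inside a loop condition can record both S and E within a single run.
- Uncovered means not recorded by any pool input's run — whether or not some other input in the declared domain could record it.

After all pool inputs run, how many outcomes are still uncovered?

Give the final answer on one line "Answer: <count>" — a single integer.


test 1 (w=5, z=6) fires B2->E, B1->T, B3->T, B2->S, B1->F, B5->E, B4->F, B7->E, B6->F, B9->S, B8->T; hits B1=T, B1=F, B2=S, B2=E, B3=T, B4=F, B5=E, B6=F, B7=E, B8=T, B9=S
test 2 (w=7, z=5) fires B2->E, B1->T, B3->F, B2->S, B1->F, B5->E, B4->F, B7->E, B6->T, B9->S, B8->T; hits B1=T, B1=F, B2=S, B2=E, B3=F, B4=F, B5=E, B6=T, B7=E, B8=T, B9=S
test 3 (w=1, z=4) fires B2->E, B1->F, B5->E, B4->F, B7->S, B6->F, B9->S, B8->T; hits B1=F, B2=E, B4=F, B5=E, B6=F, B7=S, B8=T, B9=S
test 4 (w=7, z=3) fires B2->E, B1->F, B5->E, B4->F, B7->S, B6->F, B9->S, B8->T; hits B1=F, B2=E, B4=F, B5=E, B6=F, B7=S, B8=T, B9=S
test 5 (w=6, z=10) fires B2->E, B1->F, B5->S, B4->F, B7->S, B6->F, B9->E, B8->T; hits B1=F, B2=E, B4=F, B5=S, B6=F, B7=S, B8=T, B9=E
test 6 (w=4, z=5) fires B2->E, B1->T, B3->F, B2->S, B1->F, B5->E, B4->F, B7->E, B6->T, B9->S, B8->T; hits B1=T, B1=F, B2=S, B2=E, B3=F, B4=F, B5=E, B6=T, B7=E, B8=T, B9=S
test 7 (w=3, z=7) fires B2->E, B1->F, B5->S, B4->F, B7->S, B6->F, B9->S, B8->T; hits B1=F, B2=E, B4=F, B5=S, B6=F, B7=S, B8=T, B9=S
test 8 (w=7, z=1) fires B2->E, B1->F, B5->E, B4->F, B7->S, B6->F, B9->S, B8->T; hits B1=F, B2=E, B4=F, B5=E, B6=F, B7=S, B8=T, B9=S
union over the pool: B1=T, B1=F, B2=S, B2=E, B3=T, B3=F, B4=F, B5=S, B5=E, B6=T, B6=F, B7=S, B7=E, B8=T, B9=S, B9=E
uncovered (4 of 20): B4=T, B8=F, B10=T, B10=F
Answer: 4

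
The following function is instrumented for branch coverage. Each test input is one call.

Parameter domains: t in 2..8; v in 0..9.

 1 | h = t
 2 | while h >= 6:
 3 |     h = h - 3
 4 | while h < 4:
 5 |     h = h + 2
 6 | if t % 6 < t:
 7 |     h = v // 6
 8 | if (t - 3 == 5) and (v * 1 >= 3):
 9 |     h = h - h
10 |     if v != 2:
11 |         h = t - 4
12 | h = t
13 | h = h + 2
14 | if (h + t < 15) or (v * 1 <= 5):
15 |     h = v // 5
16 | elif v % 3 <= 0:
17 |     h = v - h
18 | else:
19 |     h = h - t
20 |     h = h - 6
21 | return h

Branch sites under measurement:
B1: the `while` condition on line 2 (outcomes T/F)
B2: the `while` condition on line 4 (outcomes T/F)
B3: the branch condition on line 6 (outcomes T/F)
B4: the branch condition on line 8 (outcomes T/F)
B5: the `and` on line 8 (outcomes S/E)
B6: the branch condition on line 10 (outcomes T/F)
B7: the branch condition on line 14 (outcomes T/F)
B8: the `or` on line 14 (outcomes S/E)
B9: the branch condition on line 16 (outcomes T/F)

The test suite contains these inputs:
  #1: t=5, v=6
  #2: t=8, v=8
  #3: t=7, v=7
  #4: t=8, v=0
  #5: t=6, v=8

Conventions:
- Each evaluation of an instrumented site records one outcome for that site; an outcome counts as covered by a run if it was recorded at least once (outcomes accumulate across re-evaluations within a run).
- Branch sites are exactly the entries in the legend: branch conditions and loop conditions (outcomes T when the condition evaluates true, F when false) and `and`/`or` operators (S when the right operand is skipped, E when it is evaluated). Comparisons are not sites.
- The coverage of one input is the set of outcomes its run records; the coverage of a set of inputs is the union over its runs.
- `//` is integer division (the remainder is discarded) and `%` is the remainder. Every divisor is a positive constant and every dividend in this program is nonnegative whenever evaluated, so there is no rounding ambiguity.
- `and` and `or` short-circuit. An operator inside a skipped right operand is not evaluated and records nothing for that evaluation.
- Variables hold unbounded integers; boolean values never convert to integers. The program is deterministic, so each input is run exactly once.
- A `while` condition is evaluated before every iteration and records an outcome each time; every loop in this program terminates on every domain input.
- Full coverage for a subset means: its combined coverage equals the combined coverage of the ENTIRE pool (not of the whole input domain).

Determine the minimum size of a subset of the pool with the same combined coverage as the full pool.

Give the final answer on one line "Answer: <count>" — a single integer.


run #1 (t=5, v=6) records B1=F, B2=F, B3=F, B4=F, B5=S, B7=T, B8=S
run #2 (t=8, v=8) records B1=T, B1=F, B2=F, B3=T, B4=T, B5=E, B6=T, B7=F, B8=E, B9=F
run #3 (t=7, v=7) records B1=T, B1=F, B2=F, B3=T, B4=F, B5=S, B7=F, B8=E, B9=F
run #4 (t=8, v=0) records B1=T, B1=F, B2=F, B3=T, B4=F, B5=E, B7=T, B8=E
run #5 (t=6, v=8) records B1=T, B1=F, B2=T, B2=F, B3=T, B4=F, B5=S, B7=T, B8=S
together the pool reaches 16 outcomes: B1=T, B1=F, B2=T, B2=F, B3=T, B3=F, B4=T, B4=F, B5=S, B5=E, B6=T, B7=T, B7=F, B8=S, B8=E, B9=F
no size-1 subset reaches all 16 outcomes (best union: 10/16)
no size-2 subset reaches all 16 outcomes (best union: 15/16)
inputs {1, 2, 5} (size 3) cover everything; no size-3 subset with a lexicographically smaller index list covers all 16
Answer: 3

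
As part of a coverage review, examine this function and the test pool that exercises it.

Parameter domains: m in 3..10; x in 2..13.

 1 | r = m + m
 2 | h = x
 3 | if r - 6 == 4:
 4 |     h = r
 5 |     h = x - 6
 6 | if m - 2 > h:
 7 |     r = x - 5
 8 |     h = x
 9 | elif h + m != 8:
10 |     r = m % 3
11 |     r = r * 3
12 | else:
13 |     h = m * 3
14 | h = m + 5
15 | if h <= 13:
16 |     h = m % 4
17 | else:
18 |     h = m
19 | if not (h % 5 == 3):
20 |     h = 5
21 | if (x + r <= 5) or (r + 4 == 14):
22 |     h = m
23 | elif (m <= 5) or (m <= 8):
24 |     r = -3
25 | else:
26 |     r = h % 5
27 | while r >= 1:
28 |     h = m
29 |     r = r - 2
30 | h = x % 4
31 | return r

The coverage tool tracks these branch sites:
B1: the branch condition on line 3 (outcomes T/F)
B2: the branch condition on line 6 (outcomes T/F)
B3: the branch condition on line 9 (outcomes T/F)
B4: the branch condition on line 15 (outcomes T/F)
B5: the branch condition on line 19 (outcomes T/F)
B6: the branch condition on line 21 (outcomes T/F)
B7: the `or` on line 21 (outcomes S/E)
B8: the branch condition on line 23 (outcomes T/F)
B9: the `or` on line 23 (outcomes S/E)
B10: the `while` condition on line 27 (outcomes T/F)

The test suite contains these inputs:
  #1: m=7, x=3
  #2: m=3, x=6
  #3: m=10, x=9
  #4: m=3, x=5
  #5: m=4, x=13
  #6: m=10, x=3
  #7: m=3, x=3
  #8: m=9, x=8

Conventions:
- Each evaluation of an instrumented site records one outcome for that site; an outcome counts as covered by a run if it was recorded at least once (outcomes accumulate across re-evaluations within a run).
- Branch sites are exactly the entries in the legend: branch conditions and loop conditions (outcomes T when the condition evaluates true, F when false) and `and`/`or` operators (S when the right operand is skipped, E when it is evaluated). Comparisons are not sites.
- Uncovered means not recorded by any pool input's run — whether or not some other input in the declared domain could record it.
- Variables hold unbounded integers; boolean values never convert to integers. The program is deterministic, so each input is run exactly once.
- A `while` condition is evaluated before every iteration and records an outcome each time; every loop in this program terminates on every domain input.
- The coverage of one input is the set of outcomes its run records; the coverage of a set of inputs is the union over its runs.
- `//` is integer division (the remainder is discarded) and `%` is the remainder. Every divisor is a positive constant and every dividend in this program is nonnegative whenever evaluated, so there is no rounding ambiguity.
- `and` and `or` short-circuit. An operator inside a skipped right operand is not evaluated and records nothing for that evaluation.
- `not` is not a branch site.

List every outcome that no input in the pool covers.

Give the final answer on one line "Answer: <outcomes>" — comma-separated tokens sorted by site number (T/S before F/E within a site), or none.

run #1 (m=7, x=3) records B1=F, B2=T, B4=T, B5=F, B6=T, B7=S, B10=F
run #2 (m=3, x=6) records B1=F, B2=F, B3=T, B4=T, B5=F, B6=F, B7=E, B8=T, B9=S, B10=F
run #3 (m=10, x=9) records B1=F, B2=F, B3=T, B4=F, B5=T, B6=F, B7=E, B8=F, B9=E, B10=F
run #4 (m=3, x=5) records B1=F, B2=F, B3=F, B4=T, B5=F, B6=F, B7=E, B8=T, B9=S, B10=F
run #5 (m=4, x=13) records B1=F, B2=F, B3=T, B4=T, B5=T, B6=F, B7=E, B8=T, B9=S, B10=F
run #6 (m=10, x=3) records B1=F, B2=T, B4=F, B5=T, B6=T, B7=S, B10=F
run #7 (m=3, x=3) records B1=F, B2=F, B3=T, B4=T, B5=F, B6=T, B7=S, B10=F
run #8 (m=9, x=8) records B1=F, B2=F, B3=T, B4=F, B5=T, B6=F, B7=E, B8=F, B9=E, B10=F
union over the pool: B1=F, B2=T, B2=F, B3=T, B3=F, B4=T, B4=F, B5=T, B5=F, B6=T, B6=F, B7=S, B7=E, B8=T, B8=F, B9=S, B9=E, B10=F
uncovered (2 of 20): B1=T, B10=T

Answer: B1=T, B10=T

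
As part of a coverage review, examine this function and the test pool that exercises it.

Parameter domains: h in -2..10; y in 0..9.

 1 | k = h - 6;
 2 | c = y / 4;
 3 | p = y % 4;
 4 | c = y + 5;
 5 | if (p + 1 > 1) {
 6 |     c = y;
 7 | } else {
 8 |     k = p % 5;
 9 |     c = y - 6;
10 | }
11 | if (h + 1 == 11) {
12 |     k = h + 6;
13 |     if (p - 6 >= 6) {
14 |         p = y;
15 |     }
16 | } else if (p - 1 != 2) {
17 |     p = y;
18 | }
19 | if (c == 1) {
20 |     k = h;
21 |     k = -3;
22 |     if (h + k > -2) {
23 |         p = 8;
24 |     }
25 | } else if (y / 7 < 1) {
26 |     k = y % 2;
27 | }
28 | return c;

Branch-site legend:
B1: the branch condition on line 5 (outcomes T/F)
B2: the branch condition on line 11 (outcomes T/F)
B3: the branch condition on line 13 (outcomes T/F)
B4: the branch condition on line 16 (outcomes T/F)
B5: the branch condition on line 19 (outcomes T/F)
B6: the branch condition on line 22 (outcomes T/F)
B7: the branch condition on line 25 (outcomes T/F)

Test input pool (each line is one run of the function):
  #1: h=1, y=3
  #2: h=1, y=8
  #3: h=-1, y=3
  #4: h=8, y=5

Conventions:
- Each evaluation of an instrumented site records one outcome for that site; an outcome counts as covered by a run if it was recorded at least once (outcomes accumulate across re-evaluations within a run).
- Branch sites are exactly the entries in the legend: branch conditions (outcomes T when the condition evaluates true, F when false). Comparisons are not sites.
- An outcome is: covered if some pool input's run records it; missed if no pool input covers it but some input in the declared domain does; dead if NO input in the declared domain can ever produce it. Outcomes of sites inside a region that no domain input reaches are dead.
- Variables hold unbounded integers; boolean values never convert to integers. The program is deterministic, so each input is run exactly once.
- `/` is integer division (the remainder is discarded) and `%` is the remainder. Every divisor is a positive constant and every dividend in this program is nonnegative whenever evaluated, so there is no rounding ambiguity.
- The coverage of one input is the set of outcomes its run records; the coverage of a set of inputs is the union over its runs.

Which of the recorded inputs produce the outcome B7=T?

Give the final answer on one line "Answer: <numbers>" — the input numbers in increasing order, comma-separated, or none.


input #1 (h=1, y=3): covers B7=T
input #2 (h=1, y=8): misses B7=T
input #3 (h=-1, y=3): covers B7=T
input #4 (h=8, y=5): covers B7=T
Answer: 1, 3, 4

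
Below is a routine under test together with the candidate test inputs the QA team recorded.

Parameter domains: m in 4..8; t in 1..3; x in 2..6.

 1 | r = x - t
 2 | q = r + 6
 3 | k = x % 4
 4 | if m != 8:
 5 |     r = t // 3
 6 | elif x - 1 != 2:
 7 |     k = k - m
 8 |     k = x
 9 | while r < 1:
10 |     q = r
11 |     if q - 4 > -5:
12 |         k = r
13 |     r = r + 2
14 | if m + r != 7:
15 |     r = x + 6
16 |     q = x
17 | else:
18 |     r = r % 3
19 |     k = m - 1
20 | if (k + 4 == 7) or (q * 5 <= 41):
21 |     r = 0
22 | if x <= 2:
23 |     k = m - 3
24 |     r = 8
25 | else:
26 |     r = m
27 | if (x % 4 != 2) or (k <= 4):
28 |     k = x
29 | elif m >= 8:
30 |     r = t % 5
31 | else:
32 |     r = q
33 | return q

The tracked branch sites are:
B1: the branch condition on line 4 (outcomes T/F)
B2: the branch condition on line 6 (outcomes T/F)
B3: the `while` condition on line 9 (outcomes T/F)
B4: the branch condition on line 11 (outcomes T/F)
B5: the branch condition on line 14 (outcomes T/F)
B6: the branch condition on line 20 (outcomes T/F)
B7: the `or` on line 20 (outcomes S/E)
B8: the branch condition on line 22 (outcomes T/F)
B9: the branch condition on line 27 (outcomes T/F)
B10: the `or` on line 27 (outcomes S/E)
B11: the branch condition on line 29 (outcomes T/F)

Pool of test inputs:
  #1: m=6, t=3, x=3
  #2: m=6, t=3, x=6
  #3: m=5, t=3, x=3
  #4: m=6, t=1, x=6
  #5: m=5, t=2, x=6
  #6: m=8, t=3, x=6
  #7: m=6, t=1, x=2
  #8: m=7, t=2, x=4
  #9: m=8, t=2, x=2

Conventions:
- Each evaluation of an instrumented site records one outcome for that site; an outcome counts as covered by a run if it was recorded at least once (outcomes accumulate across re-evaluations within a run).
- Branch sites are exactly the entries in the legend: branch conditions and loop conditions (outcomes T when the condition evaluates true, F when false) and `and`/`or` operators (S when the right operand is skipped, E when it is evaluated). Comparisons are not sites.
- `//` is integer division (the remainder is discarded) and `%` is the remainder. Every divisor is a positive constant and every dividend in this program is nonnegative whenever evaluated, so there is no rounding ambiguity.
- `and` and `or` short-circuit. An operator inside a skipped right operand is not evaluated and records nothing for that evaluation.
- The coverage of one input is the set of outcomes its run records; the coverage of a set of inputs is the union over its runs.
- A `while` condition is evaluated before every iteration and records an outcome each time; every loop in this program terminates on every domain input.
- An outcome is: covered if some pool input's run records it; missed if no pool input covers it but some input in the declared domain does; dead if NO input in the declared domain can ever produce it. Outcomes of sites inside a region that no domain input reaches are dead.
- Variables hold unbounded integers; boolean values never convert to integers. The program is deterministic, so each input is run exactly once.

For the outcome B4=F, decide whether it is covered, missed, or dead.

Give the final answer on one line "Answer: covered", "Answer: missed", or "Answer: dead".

no pool input records B4=F
but domain input (m=8, t=3, x=2) does record it -> reachable, so missed

Answer: missed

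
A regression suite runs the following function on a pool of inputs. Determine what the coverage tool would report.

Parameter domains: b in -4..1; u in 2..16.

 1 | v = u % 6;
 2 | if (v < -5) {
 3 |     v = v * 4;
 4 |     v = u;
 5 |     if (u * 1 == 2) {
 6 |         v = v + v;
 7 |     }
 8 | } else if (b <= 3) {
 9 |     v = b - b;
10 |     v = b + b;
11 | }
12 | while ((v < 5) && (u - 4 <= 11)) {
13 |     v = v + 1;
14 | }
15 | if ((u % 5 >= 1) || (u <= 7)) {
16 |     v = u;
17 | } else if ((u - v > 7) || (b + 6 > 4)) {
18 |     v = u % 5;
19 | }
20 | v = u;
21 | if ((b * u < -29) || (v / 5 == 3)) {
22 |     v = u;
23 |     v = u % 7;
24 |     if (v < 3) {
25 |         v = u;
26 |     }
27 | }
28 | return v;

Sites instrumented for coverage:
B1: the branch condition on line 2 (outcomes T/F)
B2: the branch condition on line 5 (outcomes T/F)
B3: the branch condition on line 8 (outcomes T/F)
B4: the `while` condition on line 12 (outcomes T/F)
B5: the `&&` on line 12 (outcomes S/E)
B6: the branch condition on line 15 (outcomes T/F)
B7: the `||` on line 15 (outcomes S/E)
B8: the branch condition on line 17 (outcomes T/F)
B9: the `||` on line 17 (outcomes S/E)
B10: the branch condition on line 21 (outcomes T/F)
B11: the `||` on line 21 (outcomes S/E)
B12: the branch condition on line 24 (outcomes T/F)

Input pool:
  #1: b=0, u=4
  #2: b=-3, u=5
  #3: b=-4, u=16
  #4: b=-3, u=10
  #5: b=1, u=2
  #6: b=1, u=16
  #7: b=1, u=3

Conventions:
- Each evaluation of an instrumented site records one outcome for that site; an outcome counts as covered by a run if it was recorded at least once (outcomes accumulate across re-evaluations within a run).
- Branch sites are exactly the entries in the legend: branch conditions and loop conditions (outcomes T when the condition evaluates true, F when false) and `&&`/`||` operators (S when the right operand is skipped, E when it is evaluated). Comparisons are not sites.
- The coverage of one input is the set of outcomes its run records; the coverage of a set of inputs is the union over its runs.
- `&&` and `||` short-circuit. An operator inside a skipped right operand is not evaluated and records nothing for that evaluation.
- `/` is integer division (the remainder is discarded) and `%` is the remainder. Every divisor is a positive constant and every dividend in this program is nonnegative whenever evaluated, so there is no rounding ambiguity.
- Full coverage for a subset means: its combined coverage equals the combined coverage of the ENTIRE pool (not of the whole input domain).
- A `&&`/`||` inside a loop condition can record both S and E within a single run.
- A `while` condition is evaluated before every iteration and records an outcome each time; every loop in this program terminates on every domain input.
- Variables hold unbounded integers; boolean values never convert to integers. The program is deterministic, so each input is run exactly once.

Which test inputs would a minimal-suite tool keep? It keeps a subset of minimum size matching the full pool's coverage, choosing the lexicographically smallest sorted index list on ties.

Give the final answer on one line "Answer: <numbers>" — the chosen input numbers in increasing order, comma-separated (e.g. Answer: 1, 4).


input #1 (b=0, u=4): events B1->F, B3->T, B5->E, B4->T, B5->E, B4->T, B5->E, B4->T, B5->E, B4->T, B5->E, B4->T, B5->S, B4->F, ...; covers B1=F, B3=T, B4=T, B4=F, B5=S, B5=E, B6=T, B7=S, B10=F, B11=E
input #2 (b=-3, u=5): events B1->F, B3->T, B5->E, B4->T, B5->E, B4->T, B5->E, B4->T, B5->E, B4->T, B5->E, B4->T, B5->E, B4->T, ...; covers B1=F, B3=T, B4=T, B4=F, B5=S, B5=E, B6=T, B7=E, B10=F, B11=E
input #3 (b=-4, u=16): events B1->F, B3->T, B5->E, B4->F, B7->S, B6->T, B11->S, B10->T, B12->T; covers B1=F, B3=T, B4=F, B5=E, B6=T, B7=S, B10=T, B11=S, B12=T
input #4 (b=-3, u=10): events B1->F, B3->T, B5->E, B4->T, B5->E, B4->T, B5->E, B4->T, B5->E, B4->T, B5->E, B4->T, B5->E, B4->T, ...; covers B1=F, B3=T, B4=T, B4=F, B5=S, B5=E, B6=F, B7=E, B8=F, B9=E, B10=T, B11=S, B12=F
input #5 (b=1, u=2): events B1->F, B3->T, B5->E, B4->T, B5->E, B4->T, B5->E, B4->T, B5->S, B4->F, B7->S, B6->T, B11->E, B10->F; covers B1=F, B3=T, B4=T, B4=F, B5=S, B5=E, B6=T, B7=S, B10=F, B11=E
input #6 (b=1, u=16): events B1->F, B3->T, B5->E, B4->F, B7->S, B6->T, B11->E, B10->T, B12->T; covers B1=F, B3=T, B4=F, B5=E, B6=T, B7=S, B10=T, B11=E, B12=T
input #7 (b=1, u=3): events B1->F, B3->T, B5->E, B4->T, B5->E, B4->T, B5->E, B4->T, B5->S, B4->F, B7->S, B6->T, B11->E, B10->F; covers B1=F, B3=T, B4=T, B4=F, B5=S, B5=E, B6=T, B7=S, B10=F, B11=E
together the pool reaches 18 outcomes: B1=F, B3=T, B4=T, B4=F, B5=S, B5=E, B6=T, B6=F, B7=S, B7=E, B8=F, B9=E, B10=T, B10=F, B11=S, B11=E, B12=T, B12=F
every size-1 subset falls short of the 18 outcomes (best: 13/18)
every size-2 subset falls short of the 18 outcomes (best: 17/18)
size 3: inputs {1, 3, 4} cover all 18 outcomes, and no lexicographically smaller subset of this size does
Answer: 1, 3, 4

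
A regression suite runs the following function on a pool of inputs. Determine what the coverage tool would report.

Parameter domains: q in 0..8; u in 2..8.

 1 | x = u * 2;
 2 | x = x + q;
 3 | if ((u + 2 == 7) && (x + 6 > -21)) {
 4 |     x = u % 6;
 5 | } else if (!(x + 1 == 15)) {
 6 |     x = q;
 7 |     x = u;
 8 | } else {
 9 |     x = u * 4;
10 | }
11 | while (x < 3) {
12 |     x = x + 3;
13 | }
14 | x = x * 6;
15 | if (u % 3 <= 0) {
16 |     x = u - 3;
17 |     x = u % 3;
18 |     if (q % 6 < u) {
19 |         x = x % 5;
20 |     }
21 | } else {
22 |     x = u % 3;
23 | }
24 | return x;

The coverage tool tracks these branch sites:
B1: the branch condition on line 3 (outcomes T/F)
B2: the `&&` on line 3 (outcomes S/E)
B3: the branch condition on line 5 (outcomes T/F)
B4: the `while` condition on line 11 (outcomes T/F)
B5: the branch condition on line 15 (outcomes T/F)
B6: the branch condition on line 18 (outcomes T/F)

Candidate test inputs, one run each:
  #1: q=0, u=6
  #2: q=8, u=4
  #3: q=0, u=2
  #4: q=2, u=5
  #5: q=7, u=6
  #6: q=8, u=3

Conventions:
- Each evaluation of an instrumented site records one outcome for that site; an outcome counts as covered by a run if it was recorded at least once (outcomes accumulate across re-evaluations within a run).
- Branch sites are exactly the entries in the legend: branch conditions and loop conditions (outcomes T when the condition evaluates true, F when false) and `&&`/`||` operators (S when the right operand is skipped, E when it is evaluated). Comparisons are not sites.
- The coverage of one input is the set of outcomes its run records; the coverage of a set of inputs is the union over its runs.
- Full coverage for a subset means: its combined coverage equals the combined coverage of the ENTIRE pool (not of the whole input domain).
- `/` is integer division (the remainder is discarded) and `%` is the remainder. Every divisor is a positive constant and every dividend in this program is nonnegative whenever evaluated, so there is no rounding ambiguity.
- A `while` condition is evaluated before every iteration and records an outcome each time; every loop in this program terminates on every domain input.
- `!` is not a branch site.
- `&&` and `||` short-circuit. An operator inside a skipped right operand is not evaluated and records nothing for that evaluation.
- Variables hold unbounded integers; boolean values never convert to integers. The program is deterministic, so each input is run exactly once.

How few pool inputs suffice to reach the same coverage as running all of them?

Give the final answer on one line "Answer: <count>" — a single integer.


#1 (q=0, u=6) -> B2->S, B1->F, B3->T, B4->F, B5->T, B6->T; covered: B1=F, B2=S, B3=T, B4=F, B5=T, B6=T
#2 (q=8, u=4) -> B2->S, B1->F, B3->T, B4->F, B5->F; covered: B1=F, B2=S, B3=T, B4=F, B5=F
#3 (q=0, u=2) -> B2->S, B1->F, B3->T, B4->T, B4->F, B5->F; covered: B1=F, B2=S, B3=T, B4=T, B4=F, B5=F
#4 (q=2, u=5) -> B2->E, B1->T, B4->F, B5->F; covered: B1=T, B2=E, B4=F, B5=F
#5 (q=7, u=6) -> B2->S, B1->F, B3->T, B4->F, B5->T, B6->T; covered: B1=F, B2=S, B3=T, B4=F, B5=T, B6=T
#6 (q=8, u=3) -> B2->S, B1->F, B3->F, B4->F, B5->T, B6->T; covered: B1=F, B2=S, B3=F, B4=F, B5=T, B6=T
pool-wide coverage (11 outcomes): B1=T, B1=F, B2=S, B2=E, B3=T, B3=F, B4=T, B4=F, B5=T, B5=F, B6=T
every size-1 subset falls short of the 11 outcomes (best: 6/11)
every size-2 subset falls short of the 11 outcomes (best: 9/11)
inputs {3, 4, 6} (size 3) cover everything; no size-3 subset with a lexicographically smaller index list covers all 11
Answer: 3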